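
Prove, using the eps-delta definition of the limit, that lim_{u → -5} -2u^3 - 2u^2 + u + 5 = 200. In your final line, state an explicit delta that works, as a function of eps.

Fix eps > 0. We want delta > 0 such that 0 < |u + 5| < delta implies |(-2u^3 - 2u^2 + u + 5) − 200| < eps.
(-2u^3 - 2u^2 + u + 5) − 200 = -2u^3 - 2u^2 + u - 195 = (u + 5)(-2u^2 + 8u - 39).
So |(-2u^3 - 2u^2 + u + 5) − 200| = |u + 5|·|-2u^2 + 8u - 39|.
Assume first that |u + 5| < 2, so |u| < 7. Then |-2u^2 + 8u - 39| ≤ 2·7^2 + 8·7 + 39 = 193.
Hence |(-2u^3 - 2u^2 + u + 5) − 200| ≤ 193|u + 5| < eps provided |u + 5| < eps/193.
Take delta = min(2, eps/193). Then 0 < |u + 5| < delta gives both |u + 5| < 2 and |u + 5| < eps/193, so |(-2u^3 - 2u^2 + u + 5) − 200| < eps.

delta = min(2, eps/193)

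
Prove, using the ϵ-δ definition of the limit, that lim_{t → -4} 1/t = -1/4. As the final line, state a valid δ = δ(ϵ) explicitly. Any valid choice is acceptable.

δ = min(2, 8ϵ)

Fix ϵ > 0. We seek δ > 0 such that 0 < |t + 4| < δ implies |1/t + 1/4| < ϵ.
|1/t + 1/4| = |-4 − t|/(4·|t|) = |t + 4|/(4|t|).
Restrict δ ≤ 2. Then |t + 4| < 2 gives |t| > 2, so 4|t| > 8.
Then |1/t + 1/4| < |t + 4|/8, which is < ϵ when |t + 4| < 8ϵ.
Take δ = min(2, 8ϵ). Then 0 < |t + 4| < δ gives both |t + 4| < 2 and |t + 4| < 8ϵ, so |1/t + 1/4| < ϵ.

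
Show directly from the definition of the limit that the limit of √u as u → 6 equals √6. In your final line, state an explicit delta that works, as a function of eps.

delta = min(6, √6·eps)

Suppose eps > 0. We want delta > 0 such that 0 < |u − 6| < delta implies |√u − √6| < eps.
Rationalise: √u − √6 = (u − 6)/(√u + √6), so |√u − √6| = |u − 6|/(√u + √6).
Restrict delta ≤ 6 so that |u − 6| < 6 forces u > 0, and then √u + √6 > √6.
Hence |√u − √6| < |u − 6|/√6, which is < eps once |u − 6| < √6·eps.
Take delta = min(6, √6·eps). If 0 < |u − 6| < delta then u > 0 and |√u − √6| < |u − 6|/√6 < eps.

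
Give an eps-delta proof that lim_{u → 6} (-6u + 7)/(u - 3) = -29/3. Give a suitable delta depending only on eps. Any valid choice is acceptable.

delta = min(3/2, (9/22)eps)

Fix eps > 0. We want delta > 0 with 0 < |u − 6| < delta ⇒ |(-6u + 7)/(u - 3) + 29/3| < eps.
Combining over a common denominator, (-6u + 7)/(u - 3) + 29/3 = [(-6u + 7)·3 − (-29)·(u - 3)] / [3·(u - 3)] = 11(u − 6) / (3(u - 3)).
So |(-6u + 7)/(u - 3) + 29/3| = 11|u − 6| / (3·|u − 3|).
Require delta ≤ 3/2, so |u − 3| ≥ |3| − |u − 6| > 3 − 3/2 = 3/2.
Hence |(-6u + 7)/(u - 3) + 29/3| < 11|u − 6|/(3·(3/2)) = (22/9)|u − 6|, which is < eps once |u − 6| < (9/22)eps.
Take delta = min(3/2, (9/22)eps). Then 0 < |u − 6| < delta forces both bounds, so |(-6u + 7)/(u - 3) + 29/3| < eps.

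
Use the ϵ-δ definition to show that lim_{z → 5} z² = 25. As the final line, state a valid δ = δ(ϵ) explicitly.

Fix ϵ > 0. We seek δ > 0 with 0 < |z − 5| < δ ⇒ |z² − 25| < ϵ.
Factor: z² − 25 = (z − 5)(z + 5), so |z² − 25| = |z − 5|·|z + 5|.
Restrict δ ≤ 1. Then |z − 5| < 1 gives |z| < 6, so by the triangle inequality |z + 5| ≤ 6 + 5 = 11.
Hence |z² − 25| ≤ 11|z − 5|, which is < ϵ once |z − 5| < ϵ/11.
Take δ = min(1, ϵ/11). If 0 < |z − 5| < δ then both bounds hold and |z² − 25| ≤ 11|z − 5| < 11·(ϵ/11) = ϵ.

δ = min(1, ϵ/11)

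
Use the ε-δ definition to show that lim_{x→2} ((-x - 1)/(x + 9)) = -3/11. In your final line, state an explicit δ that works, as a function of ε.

Suppose ε > 0. We want δ > 0 with 0 < |x − 2| < δ ⇒ |(-x - 1)/(x + 9) + 3/11| < ε.
Combining over a common denominator, (-x - 1)/(x + 9) + 3/11 = [(-x - 1)·11 − (-3)·(x + 9)] / [11·(x + 9)] = -8(x − 2) / (11(x + 9)).
So |(-x - 1)/(x + 9) + 3/11| = 8|x − 2| / (11·|x + 9|).
Require δ ≤ 11/2, so |x + 9| ≥ |11| − |x − 2| > 11 − 11/2 = 11/2.
Hence |(-x - 1)/(x + 9) + 3/11| < 8|x − 2|/(11·(11/2)) = (16/121)|x − 2|, which is < ε once |x − 2| < (121/16)ε.
Take δ = min(11/2, (121/16)ε). Then 0 < |x − 2| < δ forces both bounds, so |(-x - 1)/(x + 9) + 3/11| < ε.

δ = min(11/2, (121/16)ε)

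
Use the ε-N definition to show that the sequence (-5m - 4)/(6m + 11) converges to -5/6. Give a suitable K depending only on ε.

Let ε > 0 be given. For m ≥ 1, |(-5m - 4)/(6m + 11) + 5/6| = |31|/(6(6m + 11)) = 31/(6(6m + 11)).
Since 6m + 11 ≥ 6m for m ≥ 1, this is ≤ 31/(6·6m) = (31/36)/m.
So |(-5m - 4)/(6m + 11) + 5/6| < ε whenever m > (31/36)/ε.
Take K = (31/36)/ε. If m > K then |(-5m - 4)/(6m + 11) + 5/6| ≤ (31/36)/m < ε.

K = (31/36)/ε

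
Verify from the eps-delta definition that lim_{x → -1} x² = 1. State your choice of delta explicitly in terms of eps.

delta = min(1, eps/3)

Let eps > 0 be given. We seek delta > 0 with 0 < |x + 1| < delta ⇒ |x² − 1| < eps.
Factor: x² − 1 = (x + 1)(x - 1), so |x² − 1| = |x + 1|·|x - 1|.
Impose delta ≤ 1 so that |x| < 2; then |x - 1| ≤ 3.
Hence |x² − 1| ≤ 3|x + 1|, which is < eps once |x + 1| < eps/3.
Take delta = min(1, eps/3). If 0 < |x + 1| < delta then both bounds hold and |x² − 1| ≤ 3|x + 1| < 3·(eps/3) = eps.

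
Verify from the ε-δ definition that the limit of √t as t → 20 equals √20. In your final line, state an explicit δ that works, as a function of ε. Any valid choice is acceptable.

δ = min(20, √20·ε)

Let ε > 0. We want δ > 0 such that 0 < |t − 20| < δ implies |√t − √20| < ε.
Rationalise: √t − √20 = (t − 20)/(√t + √20), so |√t − √20| = |t − 20|/(√t + √20).
Restrict δ ≤ 20 so that |t − 20| < 20 forces t > 0, and then √t + √20 > √20.
Hence |√t − √20| < |t − 20|/√20, which is < ε once |t − 20| < √20·ε.
Take δ = min(20, √20·ε). If 0 < |t − 20| < δ then t > 0 and |√t − √20| < |t − 20|/√20 < ε.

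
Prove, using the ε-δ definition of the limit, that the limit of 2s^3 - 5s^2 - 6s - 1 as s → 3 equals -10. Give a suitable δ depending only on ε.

Let ε > 0 be given. We want δ > 0 such that 0 < |s − 3| < δ implies |(2s^3 - 5s^2 - 6s - 1) + 10| < ε.
(2s^3 - 5s^2 - 6s - 1) + 10 = 2s^3 - 5s^2 - 6s + 9 = (s − 3)(2s^2 + s - 3).
So |(2s^3 - 5s^2 - 6s - 1) + 10| = |s − 3|·|2s^2 + s - 3|.
Assume first that |s − 3| < 2, so |s| < 5. Then |2s^2 + s - 3| ≤ 2·5^2 + 5 + 3 = 58.
Hence |(2s^3 - 5s^2 - 6s - 1) + 10| ≤ 58|s − 3| < ε provided |s − 3| < ε/58.
Choosing δ = min(2, ε/58) ensures both conditions, hence |(2s^3 - 5s^2 - 6s - 1) + 10| < ε.

δ = min(2, ε/58)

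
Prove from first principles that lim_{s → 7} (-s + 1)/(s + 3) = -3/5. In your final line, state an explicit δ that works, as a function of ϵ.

δ = min(5, (25/2)ϵ)

Let ϵ > 0 be given. We want δ > 0 with 0 < |s − 7| < δ ⇒ |(-s + 1)/(s + 3) + 3/5| < ϵ.
Combining over a common denominator, (-s + 1)/(s + 3) + 3/5 = [(-s + 1)·10 − (-6)·(s + 3)] / [10·(s + 3)] = -4(s − 7) / (10(s + 3)).
So |(-s + 1)/(s + 3) + 3/5| = 4|s − 7| / (10·|s + 3|).
Restrict δ ≤ 5. Then |s − 7| < 5 gives |s + 3| = |(s − 7) + 10| ≥ 10 − 5 = 5.
Hence |(-s + 1)/(s + 3) + 3/5| < 4|s − 7|/(10·5) = (2/25)|s − 7|, which is < ϵ once |s − 7| < (25/2)ϵ.
Take δ = min(5, (25/2)ϵ). Then 0 < |s − 7| < δ forces both bounds, so |(-s + 1)/(s + 3) + 3/5| < ϵ.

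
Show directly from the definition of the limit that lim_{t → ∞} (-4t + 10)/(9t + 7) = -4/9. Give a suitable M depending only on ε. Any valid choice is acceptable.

Fix ε > 0. We seek M > 0 such that t > M implies |(-4t + 10)/(9t + 7) + 4/9| < ε.
(-4t + 10)/(9t + 7) + 4/9 = (9(-4t + 10) − (-4)(9t + 7)) / (9(9t + 7)) = 118/(9(9t + 7)).
For t > 0 we have 9t + 7 > 9t, so |(-4t + 10)/(9t + 7) + 4/9| = 118/(9(9t + 7)) < 118/(9·9t) = (118/81)/t.
Thus |(-4t + 10)/(9t + 7) + 4/9| < ε whenever t > (118/81)/ε.
Take M = (118/81)/ε. If t > M then |(-4t + 10)/(9t + 7) + 4/9| < (118/81)/t < ε.

M = (118/81)/ε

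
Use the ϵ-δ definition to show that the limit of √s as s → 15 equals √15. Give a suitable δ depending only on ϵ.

Fix ϵ > 0. We want δ > 0 such that 0 < |s − 15| < δ implies |√s − √15| < ϵ.
Rationalise: √s − √15 = (s − 15)/(√s + √15), so |√s − √15| = |s − 15|/(√s + √15).
Restrict δ ≤ 15 so that |s − 15| < 15 forces s > 0, and then √s + √15 > √15.
Hence |√s − √15| < |s − 15|/√15, which is < ϵ once |s − 15| < √15·ϵ.
Take δ = min(15, √15·ϵ). If 0 < |s − 15| < δ then s > 0 and |√s − √15| < |s − 15|/√15 < ϵ.

δ = min(15, √15·ϵ)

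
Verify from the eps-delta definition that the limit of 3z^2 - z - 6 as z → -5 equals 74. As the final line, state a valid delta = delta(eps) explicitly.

delta = min(1, eps/34)

Fix eps > 0. We want delta > 0 such that 0 < |z + 5| < delta implies |(3z^2 - z - 6) − 74| < eps.
(3z^2 - z - 6) − 74 = 3z^2 - z - 80 = (z + 5)(3z - 16).
So |(3z^2 - z - 6) − 74| = |z + 5|·|3z - 16|.
Assume first that |z + 5| < 1, so |z| < 6. Then |3z - 16| ≤ 3·6 + 16 = 34.
Hence |(3z^2 - z - 6) − 74| ≤ 34|z + 5| < eps provided |z + 5| < eps/34.
Take delta = min(1, eps/34). Then 0 < |z + 5| < delta gives both |z + 5| < 1 and |z + 5| < eps/34, so |(3z^2 - z - 6) − 74| < eps.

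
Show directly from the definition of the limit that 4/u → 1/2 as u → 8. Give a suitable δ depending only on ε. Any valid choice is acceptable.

Let ε > 0. We seek δ > 0 such that 0 < |u − 8| < δ implies |4/u − (1/2)| < ε.
|4/u − (1/2)| = 4·|8 − u|/(8·|u|) = 4|u − 8|/(8|u|).
Restrict δ ≤ 4. Then |u − 8| < 4 gives |u| > 4, so 8|u| > 32.
Then |4/u − (1/2)| < 4|u − 8|/32, which is < ε when |u − 8| < 8ε.
Take δ = min(4, 8ε). Then 0 < |u − 8| < δ gives both |u − 8| < 4 and |u − 8| < 8ε, so |4/u − (1/2)| < ε.

δ = min(4, 8ε)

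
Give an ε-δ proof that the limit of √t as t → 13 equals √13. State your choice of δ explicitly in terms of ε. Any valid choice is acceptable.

Suppose ε > 0. We want δ > 0 such that 0 < |t − 13| < δ implies |√t − √13| < ε.
Multiplying by the conjugate, |√t − √13| = |t − 13|/(√t + √13).
Restrict δ ≤ 13 so that |t − 13| < 13 forces t > 0, and then √t + √13 > √13.
Hence |√t − √13| < |t − 13|/√13, which is < ε once |t − 13| < √13·ε.
Take δ = min(13, √13·ε). If 0 < |t − 13| < δ then t > 0 and |√t − √13| < |t − 13|/√13 < ε.

δ = min(13, √13·ε)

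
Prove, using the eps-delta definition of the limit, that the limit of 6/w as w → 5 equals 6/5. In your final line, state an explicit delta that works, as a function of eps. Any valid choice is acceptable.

delta = min(5/2, (25/12)eps)

Let eps > 0. We seek delta > 0 such that 0 < |w − 5| < delta implies |6/w − (6/5)| < eps.
|6/w − (6/5)| = 6·|5 − w|/(5·|w|) = 6|w − 5|/(5|w|).
Restrict delta ≤ 5/2. Then |w − 5| < 5/2 gives |w| > 5/2, so 5|w| > 25/2.
Then |6/w − (6/5)| < 6|w − 5|/(25/2), which is < eps when |w − 5| < (25/12)eps.
Take delta = min(5/2, (25/12)eps). Then 0 < |w − 5| < delta gives both |w − 5| < 5/2 and |w − 5| < (25/12)eps, so |6/w − (6/5)| < eps.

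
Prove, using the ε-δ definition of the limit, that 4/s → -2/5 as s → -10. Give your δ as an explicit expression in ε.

δ = min(5, (25/2)ε)

Let ε > 0 be given. We seek δ > 0 such that 0 < |s + 10| < δ implies |4/s + 2/5| < ε.
|4/s + 2/5| = 4·|-10 − s|/(10·|s|) = 4|s + 10|/(10|s|).
Restrict δ ≤ 5. Then |s + 10| < 5 gives |s| > 5, so 10|s| > 50.
Then |4/s + 2/5| < 4|s + 10|/50, which is < ε when |s + 10| < (25/2)ε.
Take δ = min(5, (25/2)ε). Then 0 < |s + 10| < δ gives both |s + 10| < 5 and |s + 10| < (25/2)ε, so |4/s + 2/5| < ε.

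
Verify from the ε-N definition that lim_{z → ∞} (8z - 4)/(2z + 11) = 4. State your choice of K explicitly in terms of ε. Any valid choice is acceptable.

Let ε > 0. We seek K > 0 such that z > K implies |(8z - 4)/(2z + 11) − 4| < ε.
(8z - 4)/(2z + 11) − 4 = (2(8z - 4) − 8(2z + 11)) / (2(2z + 11)) = -96/(2(2z + 11)).
For z > 0 we have 2z + 11 > 2z, so |(8z - 4)/(2z + 11) − 4| = 96/(2(2z + 11)) < 96/(2·2z) = 24/z.
Thus |(8z - 4)/(2z + 11) − 4| < ε whenever z > 24/ε.
Take K = 24/ε. If z > K then |(8z - 4)/(2z + 11) − 4| < 24/z < ε.

K = 24/ε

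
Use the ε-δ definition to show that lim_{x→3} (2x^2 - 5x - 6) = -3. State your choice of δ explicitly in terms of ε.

Fix ε > 0. We want δ > 0 such that 0 < |x − 3| < δ implies |(2x^2 - 5x - 6) + 3| < ε.
(2x^2 - 5x - 6) + 3 = 2x^2 - 5x - 3 = (x − 3)(2x + 1).
So |(2x^2 - 5x - 6) + 3| = |x − 3|·|2x + 1|.
Require δ ≤ 2. Then |x − 3| < 2 gives |x| < 5, and by the triangle inequality |2x + 1| ≤ 2·5 + 1 = 11.
Hence |(2x^2 - 5x - 6) + 3| ≤ 11|x − 3| < ε provided |x − 3| < ε/11.
Choosing δ = min(2, ε/11) ensures both conditions, hence |(2x^2 - 5x - 6) + 3| < ε.

δ = min(2, ε/11)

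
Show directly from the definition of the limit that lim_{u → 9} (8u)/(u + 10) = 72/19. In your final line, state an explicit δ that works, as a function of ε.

δ = min(19/2, (361/160)ε)

Suppose ε > 0. We want δ > 0 with 0 < |u − 9| < δ ⇒ |(8u)/(u + 10) − (72/19)| < ε.
Combining over a common denominator, (8u)/(u + 10) − (72/19) = [(8u)·19 − 72·(u + 10)] / [19·(u + 10)] = 80(u − 9) / (19(u + 10)).
So |(8u)/(u + 10) − (72/19)| = 80|u − 9| / (19·|u + 10|).
Restrict δ ≤ 19/2. Then |u − 9| < 19/2 gives |u + 10| = |(u − 9) + 19| ≥ 19 − 19/2 = 19/2.
Hence |(8u)/(u + 10) − (72/19)| < 80|u − 9|/(19·(19/2)) = (160/361)|u − 9|, which is < ε once |u − 9| < (361/160)ε.
Take δ = min(19/2, (361/160)ε). Then 0 < |u − 9| < δ forces both bounds, so |(8u)/(u + 10) − (72/19)| < ε.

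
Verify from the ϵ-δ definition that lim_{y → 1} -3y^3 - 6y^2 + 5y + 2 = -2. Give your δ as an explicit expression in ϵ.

δ = min(2, ϵ/58)

Suppose ϵ > 0. We want δ > 0 such that 0 < |y − 1| < δ implies |(-3y^3 - 6y^2 + 5y + 2) + 2| < ϵ.
(-3y^3 - 6y^2 + 5y + 2) + 2 = -3y^3 - 6y^2 + 5y + 4 = (y − 1)(-3y^2 - 9y - 4).
So |(-3y^3 - 6y^2 + 5y + 2) + 2| = |y − 1|·|-3y^2 - 9y - 4|.
Require δ ≤ 2. Then |y − 1| < 2 gives |y| < 3, and by the triangle inequality |-3y^2 - 9y - 4| ≤ 3·3^2 + 9·3 + 4 = 58.
Hence |(-3y^3 - 6y^2 + 5y + 2) + 2| ≤ 58|y − 1| < ϵ provided |y − 1| < ϵ/58.
Choosing δ = min(2, ϵ/58) ensures both conditions, hence |(-3y^3 - 6y^2 + 5y + 2) + 2| < ϵ.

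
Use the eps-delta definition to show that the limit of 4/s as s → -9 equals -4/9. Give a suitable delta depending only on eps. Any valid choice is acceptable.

Suppose eps > 0. We seek delta > 0 such that 0 < |s + 9| < delta implies |4/s + 4/9| < eps.
|4/s + 4/9| = 4·|-9 − s|/(9·|s|) = 4|s + 9|/(9|s|).
Require delta ≤ 9/2 so that |s| > 9 − 9/2 = 9/2, hence 9|s| > 81/2.
Then |4/s + 4/9| < 4|s + 9|/(81/2), which is < eps when |s + 9| < (81/8)eps.
Take delta = min(9/2, (81/8)eps). Then 0 < |s + 9| < delta gives both |s + 9| < 9/2 and |s + 9| < (81/8)eps, so |4/s + 4/9| < eps.

delta = min(9/2, (81/8)eps)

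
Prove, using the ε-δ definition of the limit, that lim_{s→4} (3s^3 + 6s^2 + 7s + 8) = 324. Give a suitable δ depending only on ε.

δ = min(1, ε/244)

Suppose ε > 0. We want δ > 0 such that 0 < |s − 4| < δ implies |(3s^3 + 6s^2 + 7s + 8) − 324| < ε.
(3s^3 + 6s^2 + 7s + 8) − 324 = 3s^3 + 6s^2 + 7s - 316 = (s − 4)(3s^2 + 18s + 79).
So |(3s^3 + 6s^2 + 7s + 8) − 324| = |s − 4|·|3s^2 + 18s + 79|.
Require δ ≤ 1. Then |s − 4| < 1 gives |s| < 5, and by the triangle inequality |3s^2 + 18s + 79| ≤ 3·5^2 + 18·5 + 79 = 244.
Hence |(3s^3 + 6s^2 + 7s + 8) − 324| ≤ 244|s − 4| < ε provided |s − 4| < ε/244.
Take δ = min(1, ε/244). Then 0 < |s − 4| < δ gives both |s − 4| < 1 and |s − 4| < ε/244, so |(3s^3 + 6s^2 + 7s + 8) − 324| < ε.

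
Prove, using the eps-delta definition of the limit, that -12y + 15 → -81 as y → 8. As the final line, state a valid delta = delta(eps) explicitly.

Let eps > 0 be given. We need delta > 0 so that 0 < |y − 8| < delta implies |(-12y + 15) + 81| < eps.
Since (-12y + 15) + 81 = -12(y − 8), we have |(-12y + 15) + 81| = 12|y − 8|.
Thus it suffices that |y − 8| < eps/12.
Take delta = eps/12. If 0 < |y − 8| < delta then |(-12y + 15) + 81| = 12|y − 8| < 12·(eps/12) = eps.

delta = eps/12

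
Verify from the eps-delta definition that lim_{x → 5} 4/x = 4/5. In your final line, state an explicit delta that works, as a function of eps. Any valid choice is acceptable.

Let eps > 0 be given. We seek delta > 0 such that 0 < |x − 5| < delta implies |4/x − (4/5)| < eps.
|4/x − (4/5)| = 4·|5 − x|/(5·|x|) = 4|x − 5|/(5|x|).
Restrict delta ≤ 5/2. Then |x − 5| < 5/2 gives |x| > 5/2, so 5|x| > 25/2.
Then |4/x − (4/5)| < 4|x − 5|/(25/2), which is < eps when |x − 5| < (25/8)eps.
Take delta = min(5/2, (25/8)eps). Then 0 < |x − 5| < delta gives both |x − 5| < 5/2 and |x − 5| < (25/8)eps, so |4/x − (4/5)| < eps.

delta = min(5/2, (25/8)eps)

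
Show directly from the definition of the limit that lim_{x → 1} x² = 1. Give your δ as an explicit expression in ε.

Suppose ε > 0. We seek δ > 0 with 0 < |x − 1| < δ ⇒ |x² − 1| < ε.
Factor: x² − 1 = (x − 1)(x + 1), so |x² − 1| = |x − 1|·|x + 1|.
Restrict δ ≤ 1. Then |x − 1| < 1 gives |x| < 2, so by the triangle inequality |x + 1| ≤ 2 + 1 = 3.
Hence |x² − 1| ≤ 3|x − 1|, which is < ε once |x − 1| < ε/3.
Take δ = min(1, ε/3). If 0 < |x − 1| < δ then both bounds hold and |x² − 1| ≤ 3|x − 1| < 3·(ε/3) = ε.

δ = min(1, ε/3)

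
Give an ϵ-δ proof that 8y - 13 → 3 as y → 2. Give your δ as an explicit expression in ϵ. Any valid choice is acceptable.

Let ϵ > 0. We need δ > 0 so that 0 < |y − 2| < δ implies |(8y - 13) − 3| < ϵ.
Since (8y - 13) − 3 = 8(y − 2), we have |(8y - 13) − 3| = 8|y − 2|.
Thus it suffices that |y − 2| < ϵ/8.
Take δ = ϵ/8. If 0 < |y − 2| < δ then |(8y - 13) − 3| = 8|y − 2| < 8·(ϵ/8) = ϵ.

δ = ϵ/8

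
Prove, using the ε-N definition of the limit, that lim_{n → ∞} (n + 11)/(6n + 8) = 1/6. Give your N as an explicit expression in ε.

Suppose ε > 0. For n ≥ 1, |(n + 11)/(6n + 8) − (1/6)| = |58|/(6(6n + 8)) = 58/(6(6n + 8)).
Since 6n + 8 ≥ 6n for n ≥ 1, this is ≤ 58/(6·6n) = (29/18)/n.
So |(n + 11)/(6n + 8) − (1/6)| < ε whenever n > (29/18)/ε.
Take N = (29/18)/ε. If n > N then |(n + 11)/(6n + 8) − (1/6)| ≤ (29/18)/n < ε.

N = (29/18)/ε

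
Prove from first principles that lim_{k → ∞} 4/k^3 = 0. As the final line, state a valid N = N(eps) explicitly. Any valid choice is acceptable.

N = (4/eps)^{1/3}

Let eps > 0. For k ≥ 1, |4/k^3 − 0| = 4/k^3.
4/k^3 < eps ⇔ k^3 > 4/eps ⇔ k > (4/eps)^{1/3}.
Take N = (4/eps)^{1/3}. Then k > N implies 4/k^3 < eps.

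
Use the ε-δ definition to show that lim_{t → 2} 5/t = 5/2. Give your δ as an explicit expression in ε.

Fix ε > 0. We seek δ > 0 such that 0 < |t − 2| < δ implies |5/t − (5/2)| < ε.
|5/t − (5/2)| = 5·|2 − t|/(2·|t|) = 5|t − 2|/(2|t|).
Require δ ≤ 1 so that |t| > 2 − 1 = 1, hence 2|t| > 2.
Then |5/t − (5/2)| < 5|t − 2|/2, which is < ε when |t − 2| < (2/5)ε.
Take δ = min(1, (2/5)ε). Then 0 < |t − 2| < δ gives both |t − 2| < 1 and |t − 2| < (2/5)ε, so |5/t − (5/2)| < ε.

δ = min(1, (2/5)ε)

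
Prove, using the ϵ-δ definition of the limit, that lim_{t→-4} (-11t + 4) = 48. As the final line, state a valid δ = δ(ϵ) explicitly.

δ = ϵ/11

Let ϵ > 0. We need δ > 0 so that 0 < |t + 4| < δ implies |(-11t + 4) − 48| < ϵ.
|(-11t + 4) − 48| = |-11t - 44| = 11|t + 4|.
So 11|t + 4| < ϵ exactly when |t + 4| < ϵ/11.
Take δ = ϵ/11. If 0 < |t + 4| < δ then |(-11t + 4) − 48| = 11|t + 4| < 11·(ϵ/11) = ϵ.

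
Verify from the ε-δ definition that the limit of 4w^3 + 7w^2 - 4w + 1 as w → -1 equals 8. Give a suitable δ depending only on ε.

Let ε > 0 be given. We want δ > 0 such that 0 < |w + 1| < δ implies |(4w^3 + 7w^2 - 4w + 1) − 8| < ε.
(4w^3 + 7w^2 - 4w + 1) − 8 = 4w^3 + 7w^2 - 4w - 7 = (w + 1)(4w^2 + 3w - 7).
So |(4w^3 + 7w^2 - 4w + 1) − 8| = |w + 1|·|4w^2 + 3w - 7|.
Require δ ≤ 1. Then |w + 1| < 1 gives |w| < 2, and by the triangle inequality |4w^2 + 3w - 7| ≤ 4·2^2 + 3·2 + 7 = 29.
Hence |(4w^3 + 7w^2 - 4w + 1) − 8| ≤ 29|w + 1| < ε provided |w + 1| < ε/29.
Take δ = min(1, ε/29). Then 0 < |w + 1| < δ gives both |w + 1| < 1 and |w + 1| < ε/29, so |(4w^3 + 7w^2 - 4w + 1) − 8| < ε.

δ = min(1, ε/29)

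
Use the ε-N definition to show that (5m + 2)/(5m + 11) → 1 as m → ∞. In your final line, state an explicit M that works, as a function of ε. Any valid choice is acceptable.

M = (9/5)/ε

Fix ε > 0. For m ≥ 1, |(5m + 2)/(5m + 11) − 1| = |-45|/(5(5m + 11)) = 45/(5(5m + 11)).
Since 5m + 11 ≥ 5m for m ≥ 1, this is ≤ 45/(5·5m) = (9/5)/m.
So |(5m + 2)/(5m + 11) − 1| < ε whenever m > (9/5)/ε.
Take M = (9/5)/ε. If m > M then |(5m + 2)/(5m + 11) − 1| ≤ (9/5)/m < ε.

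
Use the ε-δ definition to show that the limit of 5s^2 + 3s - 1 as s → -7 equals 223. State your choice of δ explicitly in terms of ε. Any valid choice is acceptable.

δ = min(1, ε/72)

Let ε > 0. We want δ > 0 such that 0 < |s + 7| < δ implies |(5s^2 + 3s - 1) − 223| < ε.
(5s^2 + 3s - 1) − 223 = 5s^2 + 3s - 224 = (s + 7)(5s - 32).
So |(5s^2 + 3s - 1) − 223| = |s + 7|·|5s - 32|.
Assume first that |s + 7| < 1, so |s| < 8. Then |5s - 32| ≤ 5·8 + 32 = 72.
Hence |(5s^2 + 3s - 1) − 223| ≤ 72|s + 7| < ε provided |s + 7| < ε/72.
Take δ = min(1, ε/72). Then 0 < |s + 7| < δ gives both |s + 7| < 1 and |s + 7| < ε/72, so |(5s^2 + 3s - 1) − 223| < ε.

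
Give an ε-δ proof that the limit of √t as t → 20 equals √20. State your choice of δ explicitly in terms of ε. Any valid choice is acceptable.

δ = min(20, √20·ε)

Let ε > 0. We want δ > 0 such that 0 < |t − 20| < δ implies |√t − √20| < ε.
Rationalise: √t − √20 = (t − 20)/(√t + √20), so |√t − √20| = |t − 20|/(√t + √20).
Restrict δ ≤ 20 so that |t − 20| < 20 forces t > 0, and then √t + √20 > √20.
Hence |√t − √20| < |t − 20|/√20, which is < ε once |t − 20| < √20·ε.
Take δ = min(20, √20·ε). If 0 < |t − 20| < δ then t > 0 and |√t − √20| < |t − 20|/√20 < ε.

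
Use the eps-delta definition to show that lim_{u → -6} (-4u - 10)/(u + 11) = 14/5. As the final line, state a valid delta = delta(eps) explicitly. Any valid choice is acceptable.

Fix eps > 0. We want delta > 0 with 0 < |u + 6| < delta ⇒ |(-4u - 10)/(u + 11) − (14/5)| < eps.
Combining over a common denominator, (-4u - 10)/(u + 11) − (14/5) = [(-4u - 10)·5 − 14·(u + 11)] / [5·(u + 11)] = -34(u + 6) / (5(u + 11)).
So |(-4u - 10)/(u + 11) − (14/5)| = 34|u + 6| / (5·|u + 11|).
Require delta ≤ 5/2, so |u + 11| ≥ |5| − |u + 6| > 5 − 5/2 = 5/2.
Hence |(-4u - 10)/(u + 11) − (14/5)| < 34|u + 6|/(5·(5/2)) = (68/25)|u + 6|, which is < eps once |u + 6| < (25/68)eps.
Take delta = min(5/2, (25/68)eps). Then 0 < |u + 6| < delta forces both bounds, so |(-4u - 10)/(u + 11) − (14/5)| < eps.

delta = min(5/2, (25/68)eps)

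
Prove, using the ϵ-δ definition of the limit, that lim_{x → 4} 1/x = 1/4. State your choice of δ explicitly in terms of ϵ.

δ = min(2, 8ϵ)

Suppose ϵ > 0. We seek δ > 0 such that 0 < |x − 4| < δ implies |1/x − (1/4)| < ϵ.
|1/x − (1/4)| = |4 − x|/(4·|x|) = |x − 4|/(4|x|).
Restrict δ ≤ 2. Then |x − 4| < 2 gives |x| > 2, so 4|x| > 8.
Then |1/x − (1/4)| < |x − 4|/8, which is < ϵ when |x − 4| < 8ϵ.
Take δ = min(2, 8ϵ). Then 0 < |x − 4| < δ gives both |x − 4| < 2 and |x − 4| < 8ϵ, so |1/x − (1/4)| < ϵ.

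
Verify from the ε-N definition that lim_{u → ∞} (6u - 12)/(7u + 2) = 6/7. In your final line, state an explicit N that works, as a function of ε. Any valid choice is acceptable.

N = (96/49)/ε

Fix ε > 0. We seek N > 0 such that u > N implies |(6u - 12)/(7u + 2) − (6/7)| < ε.
(6u - 12)/(7u + 2) − (6/7) = (7(6u - 12) − 6(7u + 2)) / (7(7u + 2)) = -96/(7(7u + 2)).
For u > 0 we have 7u + 2 > 7u, so |(6u - 12)/(7u + 2) − (6/7)| = 96/(7(7u + 2)) < 96/(7·7u) = (96/49)/u.
Thus |(6u - 12)/(7u + 2) − (6/7)| < ε whenever u > (96/49)/ε.
Take N = (96/49)/ε. If u > N then |(6u - 12)/(7u + 2) − (6/7)| < (96/49)/u < ε.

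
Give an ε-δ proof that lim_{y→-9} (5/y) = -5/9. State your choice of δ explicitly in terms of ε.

Let ε > 0 be given. We seek δ > 0 such that 0 < |y + 9| < δ implies |5/y + 5/9| < ε.
|5/y + 5/9| = 5·|-9 − y|/(9·|y|) = 5|y + 9|/(9|y|).
Restrict δ ≤ 9/2. Then |y + 9| < 9/2 gives |y| > 9/2, so 9|y| > 81/2.
Then |5/y + 5/9| < 5|y + 9|/(81/2), which is < ε when |y + 9| < (81/10)ε.
Take δ = min(9/2, (81/10)ε). Then 0 < |y + 9| < δ gives both |y + 9| < 9/2 and |y + 9| < (81/10)ε, so |5/y + 5/9| < ε.

δ = min(9/2, (81/10)ε)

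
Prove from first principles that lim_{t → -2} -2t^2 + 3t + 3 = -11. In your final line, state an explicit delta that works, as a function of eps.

delta = min(1, eps/13)

Let eps > 0. We want delta > 0 such that 0 < |t + 2| < delta implies |(-2t^2 + 3t + 3) + 11| < eps.
(-2t^2 + 3t + 3) + 11 = -2t^2 + 3t + 14 = (t + 2)(-2t + 7).
So |(-2t^2 + 3t + 3) + 11| = |t + 2|·|-2t + 7|.
Assume first that |t + 2| < 1, so |t| < 3. Then |-2t + 7| ≤ 2·3 + 7 = 13.
Hence |(-2t^2 + 3t + 3) + 11| ≤ 13|t + 2| < eps provided |t + 2| < eps/13.
Take delta = min(1, eps/13). Then 0 < |t + 2| < delta gives both |t + 2| < 1 and |t + 2| < eps/13, so |(-2t^2 + 3t + 3) + 11| < eps.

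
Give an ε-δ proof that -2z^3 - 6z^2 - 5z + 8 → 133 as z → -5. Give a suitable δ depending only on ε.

Let ε > 0 be given. We want δ > 0 such that 0 < |z + 5| < δ implies |(-2z^3 - 6z^2 - 5z + 8) − 133| < ε.
(-2z^3 - 6z^2 - 5z + 8) − 133 = -2z^3 - 6z^2 - 5z - 125 = (z + 5)(-2z^2 + 4z - 25).
So |(-2z^3 - 6z^2 - 5z + 8) − 133| = |z + 5|·|-2z^2 + 4z - 25|.
Assume first that |z + 5| < 1, so |z| < 6. Then |-2z^2 + 4z - 25| ≤ 2·6^2 + 4·6 + 25 = 121.
Hence |(-2z^3 - 6z^2 - 5z + 8) − 133| ≤ 121|z + 5| < ε provided |z + 5| < ε/121.
Take δ = min(1, ε/121). Then 0 < |z + 5| < δ gives both |z + 5| < 1 and |z + 5| < ε/121, so |(-2z^3 - 6z^2 - 5z + 8) − 133| < ε.

δ = min(1, ε/121)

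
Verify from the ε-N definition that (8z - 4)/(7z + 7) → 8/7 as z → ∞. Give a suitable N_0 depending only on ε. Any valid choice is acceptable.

Suppose ε > 0. We seek N_0 > 0 such that z > N_0 implies |(8z - 4)/(7z + 7) − (8/7)| < ε.
(8z - 4)/(7z + 7) − (8/7) = (7(8z - 4) − 8(7z + 7)) / (7(7z + 7)) = -84/(7(7z + 7)).
For z > 0 we have 7z + 7 > 7z, so |(8z - 4)/(7z + 7) − (8/7)| = 84/(7(7z + 7)) < 84/(7·7z) = (12/7)/z.
Thus |(8z - 4)/(7z + 7) − (8/7)| < ε whenever z > (12/7)/ε.
Take N_0 = (12/7)/ε. If z > N_0 then |(8z - 4)/(7z + 7) − (8/7)| < (12/7)/z < ε.

N_0 = (12/7)/ε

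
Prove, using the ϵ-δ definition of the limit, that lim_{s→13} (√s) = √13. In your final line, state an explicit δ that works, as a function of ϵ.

Let ϵ > 0 be given. We want δ > 0 such that 0 < |s − 13| < δ implies |√s − √13| < ϵ.
Rationalise: √s − √13 = (s − 13)/(√s + √13), so |√s − √13| = |s − 13|/(√s + √13).
Restrict δ ≤ 13 so that |s − 13| < 13 forces s > 0, and then √s + √13 > √13.
Hence |√s − √13| < |s − 13|/√13, which is < ϵ once |s − 13| < √13·ϵ.
Take δ = min(13, √13·ϵ). If 0 < |s − 13| < δ then s > 0 and |√s − √13| < |s − 13|/√13 < ϵ.

δ = min(13, √13·ϵ)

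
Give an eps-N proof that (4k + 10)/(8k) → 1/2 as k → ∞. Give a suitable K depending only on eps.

K = (5/4)/eps

Suppose eps > 0. For k ≥ 1, |(4k + 10)/(8k) − (1/2)| = |80|/(8(8k)) = 80/(8(8k)).
Since 8k ≥ 8k for k ≥ 1, this is ≤ 80/(8·8k) = (5/4)/k.
So |(4k + 10)/(8k) − (1/2)| < eps whenever k > (5/4)/eps.
Take K = (5/4)/eps. If k > K then |(4k + 10)/(8k) − (1/2)| ≤ (5/4)/k < eps.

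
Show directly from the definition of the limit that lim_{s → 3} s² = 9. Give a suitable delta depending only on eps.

delta = min(1, eps/7)

Suppose eps > 0. We seek delta > 0 with 0 < |s − 3| < delta ⇒ |s² − 9| < eps.
Factor: s² − 9 = (s − 3)(s + 3), so |s² − 9| = |s − 3|·|s + 3|.
Restrict delta ≤ 1. Then |s − 3| < 1 gives |s| < 4, so by the triangle inequality |s + 3| ≤ 4 + 3 = 7.
Hence |s² − 9| ≤ 7|s − 3|, which is < eps once |s − 3| < eps/7.
Take delta = min(1, eps/7). If 0 < |s − 3| < delta then both bounds hold and |s² − 9| ≤ 7|s − 3| < 7·(eps/7) = eps.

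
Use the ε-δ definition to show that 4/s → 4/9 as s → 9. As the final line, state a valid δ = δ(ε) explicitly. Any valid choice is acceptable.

δ = min(9/2, (81/8)ε)

Let ε > 0 be given. We seek δ > 0 such that 0 < |s − 9| < δ implies |4/s − (4/9)| < ε.
|4/s − (4/9)| = 4·|9 − s|/(9·|s|) = 4|s − 9|/(9|s|).
Require δ ≤ 9/2 so that |s| > 9 − 9/2 = 9/2, hence 9|s| > 81/2.
Then |4/s − (4/9)| < 4|s − 9|/(81/2), which is < ε when |s − 9| < (81/8)ε.
Take δ = min(9/2, (81/8)ε). Then 0 < |s − 9| < δ gives both |s − 9| < 9/2 and |s − 9| < (81/8)ε, so |4/s − (4/9)| < ε.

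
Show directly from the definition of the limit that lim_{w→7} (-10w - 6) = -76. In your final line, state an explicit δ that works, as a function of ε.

δ = ε/10

Suppose ε > 0. We need δ > 0 so that 0 < |w − 7| < δ implies |(-10w - 6) + 76| < ε.
|(-10w - 6) + 76| = |-10w + 70| = 10|w − 7|.
So 10|w − 7| < ε exactly when |w − 7| < ε/10.
Take δ = ε/10. If 0 < |w − 7| < δ then |(-10w - 6) + 76| = 10|w − 7| < 10·(ε/10) = ε.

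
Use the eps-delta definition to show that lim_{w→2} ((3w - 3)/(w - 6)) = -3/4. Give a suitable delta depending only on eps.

Let eps > 0 be given. We want delta > 0 with 0 < |w − 2| < delta ⇒ |(3w - 3)/(w - 6) + 3/4| < eps.
Combining over a common denominator, (3w - 3)/(w - 6) + 3/4 = [(3w - 3)·(-4) − 3·(w - 6)] / [(-4)·(w - 6)] = -15(w − 2) / ((-4)(w - 6)).
So |(3w - 3)/(w - 6) + 3/4| = 15|w − 2| / (4·|w − 6|).
Require delta ≤ 2, so |w − 6| ≥ |-4| − |w − 2| > 4 − 2 = 2.
Hence |(3w - 3)/(w - 6) + 3/4| < 15|w − 2|/(4·2) = (15/8)|w − 2|, which is < eps once |w − 2| < (8/15)eps.
Take delta = min(2, (8/15)eps). Then 0 < |w − 2| < delta forces both bounds, so |(3w - 3)/(w - 6) + 3/4| < eps.

delta = min(2, (8/15)eps)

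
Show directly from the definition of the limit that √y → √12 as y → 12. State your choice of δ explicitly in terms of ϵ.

Let ϵ > 0 be given. We want δ > 0 such that 0 < |y − 12| < δ implies |√y − √12| < ϵ.
Rationalise: √y − √12 = (y − 12)/(√y + √12), so |√y − √12| = |y − 12|/(√y + √12).
Restrict δ ≤ 12 so that |y − 12| < 12 forces y > 0, and then √y + √12 > √12.
Hence |√y − √12| < |y − 12|/√12, which is < ϵ once |y − 12| < √12·ϵ.
Take δ = min(12, √12·ϵ). If 0 < |y − 12| < δ then y > 0 and |√y − √12| < |y − 12|/√12 < ϵ.

δ = min(12, √12·ϵ)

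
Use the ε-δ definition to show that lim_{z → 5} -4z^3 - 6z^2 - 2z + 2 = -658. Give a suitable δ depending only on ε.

Let ε > 0 be given. We want δ > 0 such that 0 < |z − 5| < δ implies |(-4z^3 - 6z^2 - 2z + 2) + 658| < ε.
(-4z^3 - 6z^2 - 2z + 2) + 658 = -4z^3 - 6z^2 - 2z + 660 = (z − 5)(-4z^2 - 26z - 132).
So |(-4z^3 - 6z^2 - 2z + 2) + 658| = |z − 5|·|-4z^2 - 26z - 132|.
Assume first that |z − 5| < 2, so |z| < 7. Then |-4z^2 - 26z - 132| ≤ 4·7^2 + 26·7 + 132 = 510.
Hence |(-4z^3 - 6z^2 - 2z + 2) + 658| ≤ 510|z − 5| < ε provided |z − 5| < ε/510.
Take δ = min(2, ε/510). Then 0 < |z − 5| < δ gives both |z − 5| < 2 and |z − 5| < ε/510, so |(-4z^3 - 6z^2 - 2z + 2) + 658| < ε.

δ = min(2, ε/510)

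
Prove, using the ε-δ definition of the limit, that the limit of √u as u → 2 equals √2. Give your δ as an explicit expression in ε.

Let ε > 0. We want δ > 0 such that 0 < |u − 2| < δ implies |√u − √2| < ε.
Multiplying by the conjugate, |√u − √2| = |u − 2|/(√u + √2).
Restrict δ ≤ 2 so that |u − 2| < 2 forces u > 0, and then √u + √2 > √2.
Hence |√u − √2| < |u − 2|/√2, which is < ε once |u − 2| < √2·ε.
Take δ = min(2, √2·ε). If 0 < |u − 2| < δ then u > 0 and |√u − √2| < |u − 2|/√2 < ε.

δ = min(2, √2·ε)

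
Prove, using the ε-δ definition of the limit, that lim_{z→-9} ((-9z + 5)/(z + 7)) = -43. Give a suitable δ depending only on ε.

Suppose ε > 0. We want δ > 0 with 0 < |z + 9| < δ ⇒ |(-9z + 5)/(z + 7) + 43| < ε.
Combining over a common denominator, (-9z + 5)/(z + 7) + 43 = [(-9z + 5)·(-2) − 86·(z + 7)] / [(-2)·(z + 7)] = -68(z + 9) / ((-2)(z + 7)).
So |(-9z + 5)/(z + 7) + 43| = 68|z + 9| / (2·|z + 7|).
Require δ ≤ 1, so |z + 7| ≥ |-2| − |z + 9| > 2 − 1 = 1.
Hence |(-9z + 5)/(z + 7) + 43| < 68|z + 9|/(2·1) = 34|z + 9|, which is < ε once |z + 9| < (1/34)ε.
Take δ = min(1, (1/34)ε). Then 0 < |z + 9| < δ forces both bounds, so |(-9z + 5)/(z + 7) + 43| < ε.

δ = min(1, (1/34)ε)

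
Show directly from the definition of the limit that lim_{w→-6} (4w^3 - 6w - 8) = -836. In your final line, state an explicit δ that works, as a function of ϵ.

δ = min(1, ϵ/502)

Let ϵ > 0. We want δ > 0 such that 0 < |w + 6| < δ implies |(4w^3 - 6w - 8) + 836| < ϵ.
(4w^3 - 6w - 8) + 836 = 4w^3 - 6w + 828 = (w + 6)(4w^2 - 24w + 138).
So |(4w^3 - 6w - 8) + 836| = |w + 6|·|4w^2 - 24w + 138|.
Assume first that |w + 6| < 1, so |w| < 7. Then |4w^2 - 24w + 138| ≤ 4·7^2 + 24·7 + 138 = 502.
Hence |(4w^3 - 6w - 8) + 836| ≤ 502|w + 6| < ϵ provided |w + 6| < ϵ/502.
Take δ = min(1, ϵ/502). Then 0 < |w + 6| < δ gives both |w + 6| < 1 and |w + 6| < ϵ/502, so |(4w^3 - 6w - 8) + 836| < ϵ.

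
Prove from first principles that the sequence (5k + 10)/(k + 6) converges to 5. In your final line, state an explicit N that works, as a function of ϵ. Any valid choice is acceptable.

N = 20/ϵ

Let ϵ > 0 be given. For k ≥ 1, |(5k + 10)/(k + 6) − 5| = |-20|/((k + 6)) = 20/((k + 6)).
Since k + 6 ≥ k for k ≥ 1, this is ≤ 20/(k) = 20/k.
So |(5k + 10)/(k + 6) − 5| < ϵ whenever k > 20/ϵ.
Take N = 20/ϵ. If k > N then |(5k + 10)/(k + 6) − 5| ≤ 20/k < ϵ.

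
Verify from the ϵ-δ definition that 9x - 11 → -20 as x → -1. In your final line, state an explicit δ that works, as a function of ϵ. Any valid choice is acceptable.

Suppose ϵ > 0. We need δ > 0 so that 0 < |x + 1| < δ implies |(9x - 11) + 20| < ϵ.
Since (9x - 11) + 20 = 9(x + 1), we have |(9x - 11) + 20| = 9|x + 1|.
Thus it suffices that |x + 1| < ϵ/9.
Choosing δ = ϵ/9 gives |(9x - 11) + 20| = 9|x + 1| < ϵ whenever |x + 1| < δ.

δ = ϵ/9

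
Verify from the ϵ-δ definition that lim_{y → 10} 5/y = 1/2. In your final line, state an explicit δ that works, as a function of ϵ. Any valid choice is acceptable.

δ = min(5, 10ϵ)

Let ϵ > 0 be given. We seek δ > 0 such that 0 < |y − 10| < δ implies |5/y − (1/2)| < ϵ.
|5/y − (1/2)| = 5·|10 − y|/(10·|y|) = 5|y − 10|/(10|y|).
Require δ ≤ 5 so that |y| > 10 − 5 = 5, hence 10|y| > 50.
Then |5/y − (1/2)| < 5|y − 10|/50, which is < ϵ when |y − 10| < 10ϵ.
Take δ = min(5, 10ϵ). Then 0 < |y − 10| < δ gives both |y − 10| < 5 and |y − 10| < 10ϵ, so |5/y − (1/2)| < ϵ.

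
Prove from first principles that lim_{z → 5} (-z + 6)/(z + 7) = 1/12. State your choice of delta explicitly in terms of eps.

Suppose eps > 0. We want delta > 0 with 0 < |z − 5| < delta ⇒ |(-z + 6)/(z + 7) − (1/12)| < eps.
Combining over a common denominator, (-z + 6)/(z + 7) − (1/12) = [(-z + 6)·12 − 1·(z + 7)] / [12·(z + 7)] = -13(z − 5) / (12(z + 7)).
So |(-z + 6)/(z + 7) − (1/12)| = 13|z − 5| / (12·|z + 7|).
Require delta ≤ 6, so |z + 7| ≥ |12| − |z − 5| > 12 − 6 = 6.
Hence |(-z + 6)/(z + 7) − (1/12)| < 13|z − 5|/(12·6) = (13/72)|z − 5|, which is < eps once |z − 5| < (72/13)eps.
Take delta = min(6, (72/13)eps). Then 0 < |z − 5| < delta forces both bounds, so |(-z + 6)/(z + 7) − (1/12)| < eps.

delta = min(6, (72/13)eps)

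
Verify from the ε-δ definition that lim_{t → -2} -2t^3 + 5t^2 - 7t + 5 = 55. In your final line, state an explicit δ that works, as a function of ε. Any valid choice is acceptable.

δ = min(1, ε/70)

Suppose ε > 0. We want δ > 0 such that 0 < |t + 2| < δ implies |(-2t^3 + 5t^2 - 7t + 5) − 55| < ε.
(-2t^3 + 5t^2 - 7t + 5) − 55 = -2t^3 + 5t^2 - 7t - 50 = (t + 2)(-2t^2 + 9t - 25).
So |(-2t^3 + 5t^2 - 7t + 5) − 55| = |t + 2|·|-2t^2 + 9t - 25|.
Assume first that |t + 2| < 1, so |t| < 3. Then |-2t^2 + 9t - 25| ≤ 2·3^2 + 9·3 + 25 = 70.
Hence |(-2t^3 + 5t^2 - 7t + 5) − 55| ≤ 70|t + 2| < ε provided |t + 2| < ε/70.
Choosing δ = min(1, ε/70) ensures both conditions, hence |(-2t^3 + 5t^2 - 7t + 5) − 55| < ε.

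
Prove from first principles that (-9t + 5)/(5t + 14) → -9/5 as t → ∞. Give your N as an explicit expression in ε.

N = (151/25)/ε

Suppose ε > 0. We seek N > 0 such that t > N implies |(-9t + 5)/(5t + 14) + 9/5| < ε.
(-9t + 5)/(5t + 14) + 9/5 = (5(-9t + 5) − (-9)(5t + 14)) / (5(5t + 14)) = 151/(5(5t + 14)).
For t > 0 we have 5t + 14 > 5t, so |(-9t + 5)/(5t + 14) + 9/5| = 151/(5(5t + 14)) < 151/(5·5t) = (151/25)/t.
Thus |(-9t + 5)/(5t + 14) + 9/5| < ε whenever t > (151/25)/ε.
Take N = (151/25)/ε. If t > N then |(-9t + 5)/(5t + 14) + 9/5| < (151/25)/t < ε.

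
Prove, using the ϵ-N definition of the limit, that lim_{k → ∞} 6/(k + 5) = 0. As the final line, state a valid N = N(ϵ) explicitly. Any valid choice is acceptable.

N = 6/ϵ

Fix ϵ > 0. For k ≥ 1, |6/(k + 5) − 0| = 6/(k + 5) ≤ 6/k.
We need 6/k < ϵ, i.e. k > 6/ϵ.
Take N = 6/ϵ. If k > N then |6/(k + 5)| ≤ 6/k < ϵ.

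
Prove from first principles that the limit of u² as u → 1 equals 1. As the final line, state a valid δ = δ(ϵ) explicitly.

δ = min(1, ϵ/3)

Let ϵ > 0 be given. We seek δ > 0 with 0 < |u − 1| < δ ⇒ |u² − 1| < ϵ.
Factor: u² − 1 = (u − 1)(u + 1), so |u² − 1| = |u − 1|·|u + 1|.
Restrict δ ≤ 1. Then |u − 1| < 1 gives |u| < 2, so by the triangle inequality |u + 1| ≤ 2 + 1 = 3.
Hence |u² − 1| ≤ 3|u − 1|, which is < ϵ once |u − 1| < ϵ/3.
Take δ = min(1, ϵ/3). If 0 < |u − 1| < δ then both bounds hold and |u² − 1| ≤ 3|u − 1| < 3·(ϵ/3) = ϵ.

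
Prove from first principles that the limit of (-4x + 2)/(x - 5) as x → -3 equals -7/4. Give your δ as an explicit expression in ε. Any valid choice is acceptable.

Fix ε > 0. We want δ > 0 with 0 < |x + 3| < δ ⇒ |(-4x + 2)/(x - 5) + 7/4| < ε.
Combining over a common denominator, (-4x + 2)/(x - 5) + 7/4 = [(-4x + 2)·(-8) − 14·(x - 5)] / [(-8)·(x - 5)] = 18(x + 3) / ((-8)(x - 5)).
So |(-4x + 2)/(x - 5) + 7/4| = 18|x + 3| / (8·|x − 5|).
Require δ ≤ 4, so |x − 5| ≥ |-8| − |x + 3| > 8 − 4 = 4.
Hence |(-4x + 2)/(x - 5) + 7/4| < 18|x + 3|/(8·4) = (9/16)|x + 3|, which is < ε once |x + 3| < (16/9)ε.
Take δ = min(4, (16/9)ε). Then 0 < |x + 3| < δ forces both bounds, so |(-4x + 2)/(x - 5) + 7/4| < ε.

δ = min(4, (16/9)ε)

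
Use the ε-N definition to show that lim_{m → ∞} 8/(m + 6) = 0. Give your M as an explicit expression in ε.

Let ε > 0 be given. For m ≥ 1, |8/(m + 6) − 0| = 8/(m + 6) ≤ 8/m.
We need 8/m < ε, i.e. m > 8/ε.
Take M = 8/ε. If m > M then |8/(m + 6)| ≤ 8/m < ε.

M = 8/ε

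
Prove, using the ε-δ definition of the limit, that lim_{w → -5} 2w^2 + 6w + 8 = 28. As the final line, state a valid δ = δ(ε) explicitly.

δ = min(1, ε/16)

Fix ε > 0. We want δ > 0 such that 0 < |w + 5| < δ implies |(2w^2 + 6w + 8) − 28| < ε.
(2w^2 + 6w + 8) − 28 = 2w^2 + 6w - 20 = (w + 5)(2w - 4).
So |(2w^2 + 6w + 8) − 28| = |w + 5|·|2w - 4|.
Require δ ≤ 1. Then |w + 5| < 1 gives |w| < 6, and by the triangle inequality |2w - 4| ≤ 2·6 + 4 = 16.
Hence |(2w^2 + 6w + 8) − 28| ≤ 16|w + 5| < ε provided |w + 5| < ε/16.
Take δ = min(1, ε/16). Then 0 < |w + 5| < δ gives both |w + 5| < 1 and |w + 5| < ε/16, so |(2w^2 + 6w + 8) − 28| < ε.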